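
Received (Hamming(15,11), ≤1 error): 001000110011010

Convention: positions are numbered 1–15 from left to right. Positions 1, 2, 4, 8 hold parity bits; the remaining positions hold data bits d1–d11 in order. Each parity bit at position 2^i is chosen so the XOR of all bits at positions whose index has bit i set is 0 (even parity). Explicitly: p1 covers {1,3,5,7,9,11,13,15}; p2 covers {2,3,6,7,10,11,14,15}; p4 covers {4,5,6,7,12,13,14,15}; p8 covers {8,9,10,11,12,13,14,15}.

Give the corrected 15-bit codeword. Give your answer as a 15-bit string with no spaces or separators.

s1 (pos 1,3,5,7,9,11,13,15): 0⊕1⊕0⊕1⊕0⊕1⊕0⊕0 = 1
s2 (pos 2,3,6,7,10,11,14,15): 0⊕1⊕0⊕1⊕0⊕1⊕1⊕0 = 0
s4 (pos 4,5,6,7,12,13,14,15): 0⊕0⊕0⊕1⊕1⊕0⊕1⊕0 = 1
s8 (pos 8,9,10,11,12,13,14,15): 1⊕0⊕0⊕1⊕1⊕0⊕1⊕0 = 0
Syndrome s8…s1 = 0101 → error at position 5.
Flip position 5: 001000110011010 → 001010110011010

001010110011010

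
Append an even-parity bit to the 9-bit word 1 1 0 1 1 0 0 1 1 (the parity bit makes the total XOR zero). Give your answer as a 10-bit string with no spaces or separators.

XOR of the 9 data bits: 1⊕1⊕0⊕1⊕1⊕0⊕0⊕1⊕1 = 0
Parity bit = 0 (so all 10 bits XOR to 0).

1101100110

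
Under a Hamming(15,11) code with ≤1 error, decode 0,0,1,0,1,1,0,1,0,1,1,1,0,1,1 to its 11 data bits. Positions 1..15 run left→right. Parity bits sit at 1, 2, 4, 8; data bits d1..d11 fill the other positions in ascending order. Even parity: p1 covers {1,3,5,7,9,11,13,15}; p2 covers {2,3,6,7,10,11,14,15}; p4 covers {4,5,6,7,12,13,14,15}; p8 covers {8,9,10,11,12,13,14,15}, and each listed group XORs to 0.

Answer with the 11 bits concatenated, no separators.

s1 (pos 1,3,5,7,9,11,13,15): 0⊕1⊕1⊕0⊕0⊕1⊕0⊕1 = 0
s2 (pos 2,3,6,7,10,11,14,15): 0⊕1⊕1⊕0⊕1⊕1⊕1⊕1 = 0
s4 (pos 4,5,6,7,12,13,14,15): 0⊕1⊕1⊕0⊕1⊕0⊕1⊕1 = 1
s8 (pos 8,9,10,11,12,13,14,15): 1⊕0⊕1⊕1⊕1⊕0⊕1⊕1 = 0
Syndrome s8…s1 = 0100 → error at position 4.
Flip position 4: 001011010111011 → 001111010111011
Read data bits from positions 3,5,6,7,9,10,11,12,13,14,15: 11100111011

11100111011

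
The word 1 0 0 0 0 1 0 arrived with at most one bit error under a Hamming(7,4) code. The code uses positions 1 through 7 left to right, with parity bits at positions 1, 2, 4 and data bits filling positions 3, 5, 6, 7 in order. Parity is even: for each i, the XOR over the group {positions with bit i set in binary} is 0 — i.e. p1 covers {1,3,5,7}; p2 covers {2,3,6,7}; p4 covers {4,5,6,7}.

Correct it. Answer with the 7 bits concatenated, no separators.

s1 (pos 1,3,5,7): 1⊕0⊕0⊕0 = 1
s2 (pos 2,3,6,7): 0⊕0⊕1⊕0 = 1
s4 (pos 4,5,6,7): 0⊕0⊕1⊕0 = 1
Syndrome s4…s1 = 111 → error at position 7.
Flip position 7: 1000010 → 1000011

1000011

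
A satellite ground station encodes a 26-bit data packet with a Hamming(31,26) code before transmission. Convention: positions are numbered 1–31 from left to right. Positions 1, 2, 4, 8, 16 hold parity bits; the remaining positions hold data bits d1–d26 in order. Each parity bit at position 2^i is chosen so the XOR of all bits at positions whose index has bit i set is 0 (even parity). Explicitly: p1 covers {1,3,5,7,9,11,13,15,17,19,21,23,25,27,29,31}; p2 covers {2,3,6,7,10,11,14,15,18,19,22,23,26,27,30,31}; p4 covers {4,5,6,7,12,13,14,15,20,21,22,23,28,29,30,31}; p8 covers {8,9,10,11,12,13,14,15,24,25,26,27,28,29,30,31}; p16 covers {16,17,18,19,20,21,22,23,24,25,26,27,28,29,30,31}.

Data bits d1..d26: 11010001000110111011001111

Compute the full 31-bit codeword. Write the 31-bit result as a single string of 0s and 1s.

Place data at non-parity positions: p1 p2 1 p4 1 0 1 p8 0 0 0 1 0 0 0 p16 1 1 0 1 1 1 0 1 1 0 0 1 1 1 1
p1 (pos 1,3,5,7,9,11,13,15,17,19,21,23,25,27,29,31): XOR of data positions = 1⊕1⊕1⊕0⊕0⊕0⊕0⊕1⊕0⊕1⊕0⊕1⊕0⊕1⊕1 = 0
p2 (pos 2,3,6,7,10,11,14,15,18,19,22,23,26,27,30,31): XOR of data positions = 1⊕0⊕1⊕0⊕0⊕0⊕0⊕1⊕0⊕1⊕0⊕0⊕0⊕1⊕1 = 0
p4 (pos 4,5,6,7,12,13,14,15,20,21,22,23,28,29,30,31): XOR of data positions = 1⊕0⊕1⊕1⊕0⊕0⊕0⊕1⊕1⊕1⊕0⊕1⊕1⊕1⊕1 = 0
p8 (pos 8,9,10,11,12,13,14,15,24,25,26,27,28,29,30,31): XOR of data positions = 0⊕0⊕0⊕1⊕0⊕0⊕0⊕1⊕1⊕0⊕0⊕1⊕1⊕1⊕1 = 1
p16 (pos 16,17,18,19,20,21,22,23,24,25,26,27,28,29,30,31): XOR of data positions = 1⊕1⊕0⊕1⊕1⊕1⊕0⊕1⊕1⊕0⊕0⊕1⊕1⊕1⊕1 = 1
Codeword: 0010101100010001110111011001111

0010101100010001110111011001111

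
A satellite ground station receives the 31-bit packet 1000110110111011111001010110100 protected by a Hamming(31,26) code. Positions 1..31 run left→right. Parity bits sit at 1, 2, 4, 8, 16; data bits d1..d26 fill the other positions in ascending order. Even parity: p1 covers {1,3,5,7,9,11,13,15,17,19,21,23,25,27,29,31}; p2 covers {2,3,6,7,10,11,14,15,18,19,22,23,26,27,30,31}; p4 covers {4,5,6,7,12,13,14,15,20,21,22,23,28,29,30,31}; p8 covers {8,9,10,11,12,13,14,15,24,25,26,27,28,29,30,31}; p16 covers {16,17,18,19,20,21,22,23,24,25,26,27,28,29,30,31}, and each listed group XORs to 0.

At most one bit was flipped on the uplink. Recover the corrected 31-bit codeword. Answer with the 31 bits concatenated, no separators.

1000110110111011111101010110100

s1 (pos 1,3,5,7,9,11,13,15,17,19,21,23,25,27,29,31): 1⊕0⊕1⊕0⊕1⊕1⊕1⊕1⊕1⊕1⊕0⊕0⊕0⊕1⊕1⊕0 = 0
s2 (pos 2,3,6,7,10,11,14,15,18,19,22,23,26,27,30,31): 0⊕0⊕1⊕0⊕0⊕1⊕0⊕1⊕1⊕1⊕1⊕0⊕1⊕1⊕0⊕0 = 0
s4 (pos 4,5,6,7,12,13,14,15,20,21,22,23,28,29,30,31): 0⊕1⊕1⊕0⊕1⊕1⊕0⊕1⊕0⊕0⊕1⊕0⊕0⊕1⊕0⊕0 = 1
s8 (pos 8,9,10,11,12,13,14,15,24,25,26,27,28,29,30,31): 1⊕1⊕0⊕1⊕1⊕1⊕0⊕1⊕1⊕0⊕1⊕1⊕0⊕1⊕0⊕0 = 0
s16 (pos 16,17,18,19,20,21,22,23,24,25,26,27,28,29,30,31): 1⊕1⊕1⊕1⊕0⊕0⊕1⊕0⊕1⊕0⊕1⊕1⊕0⊕1⊕0⊕0 = 1
Syndrome s16…s1 = 10100 → error at position 20.
Flip position 20: 1000110110111011111001010110100 → 1000110110111011111101010110100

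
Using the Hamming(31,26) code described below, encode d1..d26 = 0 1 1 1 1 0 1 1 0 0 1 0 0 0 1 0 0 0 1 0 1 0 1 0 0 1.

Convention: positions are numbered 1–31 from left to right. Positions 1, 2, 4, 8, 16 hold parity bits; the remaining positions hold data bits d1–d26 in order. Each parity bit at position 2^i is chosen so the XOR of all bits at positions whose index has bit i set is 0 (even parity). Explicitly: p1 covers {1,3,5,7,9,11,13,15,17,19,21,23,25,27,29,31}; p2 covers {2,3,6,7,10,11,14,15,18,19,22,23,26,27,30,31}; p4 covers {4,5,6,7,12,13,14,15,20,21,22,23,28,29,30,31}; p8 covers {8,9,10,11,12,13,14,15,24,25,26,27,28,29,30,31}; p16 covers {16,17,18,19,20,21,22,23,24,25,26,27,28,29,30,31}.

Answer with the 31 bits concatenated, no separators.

Place data at non-parity positions: p1 p2 0 p4 1 1 1 p8 1 0 1 1 0 0 1 p16 0 0 0 1 0 0 0 1 0 1 0 1 0 0 1
p1 (pos 1,3,5,7,9,11,13,15,17,19,21,23,25,27,29,31): XOR of data positions = 0⊕1⊕1⊕1⊕1⊕0⊕1⊕0⊕0⊕0⊕0⊕0⊕0⊕0⊕1 = 0
p2 (pos 2,3,6,7,10,11,14,15,18,19,22,23,26,27,30,31): XOR of data positions = 0⊕1⊕1⊕0⊕1⊕0⊕1⊕0⊕0⊕0⊕0⊕1⊕0⊕0⊕1 = 0
p4 (pos 4,5,6,7,12,13,14,15,20,21,22,23,28,29,30,31): XOR of data positions = 1⊕1⊕1⊕1⊕0⊕0⊕1⊕1⊕0⊕0⊕0⊕1⊕0⊕0⊕1 = 0
p8 (pos 8,9,10,11,12,13,14,15,24,25,26,27,28,29,30,31): XOR of data positions = 1⊕0⊕1⊕1⊕0⊕0⊕1⊕1⊕0⊕1⊕0⊕1⊕0⊕0⊕1 = 0
p16 (pos 16,17,18,19,20,21,22,23,24,25,26,27,28,29,30,31): XOR of data positions = 0⊕0⊕0⊕1⊕0⊕0⊕0⊕1⊕0⊕1⊕0⊕1⊕0⊕0⊕1 = 1
Codeword: 0000111010110011000100010101001

0000111010110011000100010101001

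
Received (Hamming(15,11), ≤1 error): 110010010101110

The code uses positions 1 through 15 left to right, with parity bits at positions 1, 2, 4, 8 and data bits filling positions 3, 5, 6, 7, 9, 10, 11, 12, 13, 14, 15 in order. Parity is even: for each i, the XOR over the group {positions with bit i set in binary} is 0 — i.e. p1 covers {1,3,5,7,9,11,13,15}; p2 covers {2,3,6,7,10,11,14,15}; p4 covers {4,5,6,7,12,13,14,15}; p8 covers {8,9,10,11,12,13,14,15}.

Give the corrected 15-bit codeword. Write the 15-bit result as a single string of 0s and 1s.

s1 (pos 1,3,5,7,9,11,13,15): 1⊕0⊕1⊕0⊕0⊕0⊕1⊕0 = 1
s2 (pos 2,3,6,7,10,11,14,15): 1⊕0⊕0⊕0⊕1⊕0⊕1⊕0 = 1
s4 (pos 4,5,6,7,12,13,14,15): 0⊕1⊕0⊕0⊕1⊕1⊕1⊕0 = 0
s8 (pos 8,9,10,11,12,13,14,15): 1⊕0⊕1⊕0⊕1⊕1⊕1⊕0 = 1
Syndrome s8…s1 = 1011 → error at position 11.
Flip position 11: 110010010101110 → 110010010111110

110010010111110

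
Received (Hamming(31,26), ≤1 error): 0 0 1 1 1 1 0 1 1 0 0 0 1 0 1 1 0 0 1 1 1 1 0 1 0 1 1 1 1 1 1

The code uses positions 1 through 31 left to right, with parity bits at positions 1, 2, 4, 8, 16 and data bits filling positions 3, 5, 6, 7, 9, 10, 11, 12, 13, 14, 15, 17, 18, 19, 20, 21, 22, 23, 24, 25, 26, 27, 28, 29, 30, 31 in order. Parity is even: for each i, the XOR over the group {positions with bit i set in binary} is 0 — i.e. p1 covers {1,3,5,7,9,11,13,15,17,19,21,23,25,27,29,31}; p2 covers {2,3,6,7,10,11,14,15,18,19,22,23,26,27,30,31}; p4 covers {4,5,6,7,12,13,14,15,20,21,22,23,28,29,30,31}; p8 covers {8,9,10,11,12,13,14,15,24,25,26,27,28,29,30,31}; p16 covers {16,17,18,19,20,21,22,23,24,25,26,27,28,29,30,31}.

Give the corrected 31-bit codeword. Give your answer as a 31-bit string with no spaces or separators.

s1 (pos 1,3,5,7,9,11,13,15,17,19,21,23,25,27,29,31): 0⊕1⊕1⊕0⊕1⊕0⊕1⊕1⊕0⊕1⊕1⊕0⊕0⊕1⊕1⊕1 = 0
s2 (pos 2,3,6,7,10,11,14,15,18,19,22,23,26,27,30,31): 0⊕1⊕1⊕0⊕0⊕0⊕0⊕1⊕0⊕1⊕1⊕0⊕1⊕1⊕1⊕1 = 1
s4 (pos 4,5,6,7,12,13,14,15,20,21,22,23,28,29,30,31): 1⊕1⊕1⊕0⊕0⊕1⊕0⊕1⊕1⊕1⊕1⊕0⊕1⊕1⊕1⊕1 = 0
s8 (pos 8,9,10,11,12,13,14,15,24,25,26,27,28,29,30,31): 1⊕1⊕0⊕0⊕0⊕1⊕0⊕1⊕1⊕0⊕1⊕1⊕1⊕1⊕1⊕1 = 1
s16 (pos 16,17,18,19,20,21,22,23,24,25,26,27,28,29,30,31): 1⊕0⊕0⊕1⊕1⊕1⊕1⊕0⊕1⊕0⊕1⊕1⊕1⊕1⊕1⊕1 = 0
Syndrome s16…s1 = 01010 → error at position 10.
Flip position 10: 0011110110001011001111010111111 → 0011110111001011001111010111111

0011110111001011001111010111111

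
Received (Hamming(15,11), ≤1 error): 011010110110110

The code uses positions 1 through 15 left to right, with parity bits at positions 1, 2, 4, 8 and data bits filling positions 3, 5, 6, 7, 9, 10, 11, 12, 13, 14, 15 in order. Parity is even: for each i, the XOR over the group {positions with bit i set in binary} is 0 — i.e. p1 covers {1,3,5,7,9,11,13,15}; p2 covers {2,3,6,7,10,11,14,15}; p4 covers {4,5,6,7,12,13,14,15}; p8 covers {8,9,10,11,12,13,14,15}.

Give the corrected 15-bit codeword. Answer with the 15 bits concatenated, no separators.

011010111110110

s1 (pos 1,3,5,7,9,11,13,15): 0⊕1⊕1⊕1⊕0⊕1⊕1⊕0 = 1
s2 (pos 2,3,6,7,10,11,14,15): 1⊕1⊕0⊕1⊕1⊕1⊕1⊕0 = 0
s4 (pos 4,5,6,7,12,13,14,15): 0⊕1⊕0⊕1⊕0⊕1⊕1⊕0 = 0
s8 (pos 8,9,10,11,12,13,14,15): 1⊕0⊕1⊕1⊕0⊕1⊕1⊕0 = 1
Syndrome s8…s1 = 1001 → error at position 9.
Flip position 9: 011010110110110 → 011010111110110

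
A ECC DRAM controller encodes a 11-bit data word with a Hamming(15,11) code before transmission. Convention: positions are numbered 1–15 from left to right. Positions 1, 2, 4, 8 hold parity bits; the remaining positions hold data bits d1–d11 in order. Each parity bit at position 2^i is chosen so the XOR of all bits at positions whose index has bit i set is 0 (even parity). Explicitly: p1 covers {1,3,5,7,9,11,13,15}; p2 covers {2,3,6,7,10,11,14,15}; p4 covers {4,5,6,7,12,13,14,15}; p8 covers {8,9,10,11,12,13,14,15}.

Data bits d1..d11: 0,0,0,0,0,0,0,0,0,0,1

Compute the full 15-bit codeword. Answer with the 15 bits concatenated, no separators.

Place data at non-parity positions: p1 p2 0 p4 0 0 0 p8 0 0 0 0 0 0 1
p1 (pos 1,3,5,7,9,11,13,15): XOR of data positions = 0⊕0⊕0⊕0⊕0⊕0⊕1 = 1
p2 (pos 2,3,6,7,10,11,14,15): XOR of data positions = 0⊕0⊕0⊕0⊕0⊕0⊕1 = 1
p4 (pos 4,5,6,7,12,13,14,15): XOR of data positions = 0⊕0⊕0⊕0⊕0⊕0⊕1 = 1
p8 (pos 8,9,10,11,12,13,14,15): XOR of data positions = 0⊕0⊕0⊕0⊕0⊕0⊕1 = 1
Codeword: 110100010000001

110100010000001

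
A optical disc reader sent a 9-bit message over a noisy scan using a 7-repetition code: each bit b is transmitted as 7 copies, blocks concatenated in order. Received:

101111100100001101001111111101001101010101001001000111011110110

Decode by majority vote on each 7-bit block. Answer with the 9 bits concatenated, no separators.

Block 1 (1011111): 6 ones → 1
Block 2 (0010000): 1 one → 0
Block 3 (1101001): 4 ones → 1
Block 4 (1111111): 7 ones → 1
Block 5 (0100110): 3 ones → 0
Block 6 (1010101): 4 ones → 1
Block 7 (0010010): 2 ones → 0
Block 8 (0011101): 4 ones → 1
Block 9 (1110110): 5 ones → 1

101101011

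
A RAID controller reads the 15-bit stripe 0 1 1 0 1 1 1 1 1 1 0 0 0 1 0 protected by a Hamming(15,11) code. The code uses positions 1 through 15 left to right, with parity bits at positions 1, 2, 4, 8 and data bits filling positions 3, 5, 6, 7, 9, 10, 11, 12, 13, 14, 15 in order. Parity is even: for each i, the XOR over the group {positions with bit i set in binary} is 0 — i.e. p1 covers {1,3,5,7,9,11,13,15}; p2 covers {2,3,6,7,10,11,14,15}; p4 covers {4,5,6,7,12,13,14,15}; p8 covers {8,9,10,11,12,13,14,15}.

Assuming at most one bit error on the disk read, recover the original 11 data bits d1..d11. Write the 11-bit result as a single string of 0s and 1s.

11111100010

s1 (pos 1,3,5,7,9,11,13,15): 0⊕1⊕1⊕1⊕1⊕0⊕0⊕0 = 0
s2 (pos 2,3,6,7,10,11,14,15): 1⊕1⊕1⊕1⊕1⊕0⊕1⊕0 = 0
s4 (pos 4,5,6,7,12,13,14,15): 0⊕1⊕1⊕1⊕0⊕0⊕1⊕0 = 0
s8 (pos 8,9,10,11,12,13,14,15): 1⊕1⊕1⊕0⊕0⊕0⊕1⊕0 = 0
Syndrome s8…s1 = 0000 → no error.
Read data bits from positions 3,5,6,7,9,10,11,12,13,14,15: 11111100010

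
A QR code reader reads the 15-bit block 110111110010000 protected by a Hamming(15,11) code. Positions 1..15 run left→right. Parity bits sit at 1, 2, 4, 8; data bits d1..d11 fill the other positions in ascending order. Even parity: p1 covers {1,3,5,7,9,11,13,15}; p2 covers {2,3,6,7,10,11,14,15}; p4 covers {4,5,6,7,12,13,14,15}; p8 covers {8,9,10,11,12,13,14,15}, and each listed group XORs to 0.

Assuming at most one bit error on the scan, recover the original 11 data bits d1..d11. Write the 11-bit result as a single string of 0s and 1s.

s1 (pos 1,3,5,7,9,11,13,15): 1⊕0⊕1⊕1⊕0⊕1⊕0⊕0 = 0
s2 (pos 2,3,6,7,10,11,14,15): 1⊕0⊕1⊕1⊕0⊕1⊕0⊕0 = 0
s4 (pos 4,5,6,7,12,13,14,15): 1⊕1⊕1⊕1⊕0⊕0⊕0⊕0 = 0
s8 (pos 8,9,10,11,12,13,14,15): 1⊕0⊕0⊕1⊕0⊕0⊕0⊕0 = 0
Syndrome s8…s1 = 0000 → no error.
Read data bits from positions 3,5,6,7,9,10,11,12,13,14,15: 01110010000

01110010000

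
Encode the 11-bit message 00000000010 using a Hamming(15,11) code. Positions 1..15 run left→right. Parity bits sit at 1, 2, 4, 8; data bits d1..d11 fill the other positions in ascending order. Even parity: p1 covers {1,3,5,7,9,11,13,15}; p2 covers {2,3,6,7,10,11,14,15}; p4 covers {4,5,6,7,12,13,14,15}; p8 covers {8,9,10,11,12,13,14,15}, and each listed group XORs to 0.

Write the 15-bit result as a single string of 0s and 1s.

Place data at non-parity positions: p1 p2 0 p4 0 0 0 p8 0 0 0 0 0 1 0
p1 (pos 1,3,5,7,9,11,13,15): XOR of data positions = 0⊕0⊕0⊕0⊕0⊕0⊕0 = 0
p2 (pos 2,3,6,7,10,11,14,15): XOR of data positions = 0⊕0⊕0⊕0⊕0⊕1⊕0 = 1
p4 (pos 4,5,6,7,12,13,14,15): XOR of data positions = 0⊕0⊕0⊕0⊕0⊕1⊕0 = 1
p8 (pos 8,9,10,11,12,13,14,15): XOR of data positions = 0⊕0⊕0⊕0⊕0⊕1⊕0 = 1
Codeword: 010100010000010

010100010000010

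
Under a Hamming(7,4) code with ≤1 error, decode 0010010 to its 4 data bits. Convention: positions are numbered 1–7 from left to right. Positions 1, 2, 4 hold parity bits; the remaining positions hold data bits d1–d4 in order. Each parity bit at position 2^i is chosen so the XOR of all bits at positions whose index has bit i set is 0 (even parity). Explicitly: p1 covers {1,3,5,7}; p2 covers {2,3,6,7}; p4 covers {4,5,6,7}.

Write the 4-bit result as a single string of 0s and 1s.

1110

s1 (pos 1,3,5,7): 0⊕1⊕0⊕0 = 1
s2 (pos 2,3,6,7): 0⊕1⊕1⊕0 = 0
s4 (pos 4,5,6,7): 0⊕0⊕1⊕0 = 1
Syndrome s4…s1 = 101 → error at position 5.
Flip position 5: 0010010 → 0010110
Read data bits from positions 3,5,6,7: 1110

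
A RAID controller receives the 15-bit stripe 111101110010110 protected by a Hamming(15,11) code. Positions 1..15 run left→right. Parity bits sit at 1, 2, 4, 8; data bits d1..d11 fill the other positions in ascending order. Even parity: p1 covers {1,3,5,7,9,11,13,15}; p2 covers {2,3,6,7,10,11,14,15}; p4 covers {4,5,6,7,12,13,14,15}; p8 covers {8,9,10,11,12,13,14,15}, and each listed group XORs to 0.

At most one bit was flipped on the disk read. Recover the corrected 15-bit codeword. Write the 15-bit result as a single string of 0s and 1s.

s1 (pos 1,3,5,7,9,11,13,15): 1⊕1⊕0⊕1⊕0⊕1⊕1⊕0 = 1
s2 (pos 2,3,6,7,10,11,14,15): 1⊕1⊕1⊕1⊕0⊕1⊕1⊕0 = 0
s4 (pos 4,5,6,7,12,13,14,15): 1⊕0⊕1⊕1⊕0⊕1⊕1⊕0 = 1
s8 (pos 8,9,10,11,12,13,14,15): 1⊕0⊕0⊕1⊕0⊕1⊕1⊕0 = 0
Syndrome s8…s1 = 0101 → error at position 5.
Flip position 5: 111101110010110 → 111111110010110

111111110010110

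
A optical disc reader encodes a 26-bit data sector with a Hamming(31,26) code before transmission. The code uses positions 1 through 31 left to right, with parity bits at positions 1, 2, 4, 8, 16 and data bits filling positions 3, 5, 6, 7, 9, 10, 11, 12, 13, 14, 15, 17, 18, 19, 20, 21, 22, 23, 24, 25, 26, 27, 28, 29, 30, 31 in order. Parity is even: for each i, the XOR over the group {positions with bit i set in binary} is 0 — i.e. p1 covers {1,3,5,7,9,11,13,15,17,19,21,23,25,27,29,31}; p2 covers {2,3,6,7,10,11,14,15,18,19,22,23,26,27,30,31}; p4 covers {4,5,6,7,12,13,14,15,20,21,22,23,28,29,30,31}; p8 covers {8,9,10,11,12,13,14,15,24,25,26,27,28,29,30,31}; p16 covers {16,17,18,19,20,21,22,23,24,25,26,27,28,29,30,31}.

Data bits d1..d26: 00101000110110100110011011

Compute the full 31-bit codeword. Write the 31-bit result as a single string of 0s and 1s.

Place data at non-parity positions: p1 p2 0 p4 0 1 0 p8 1 0 0 0 1 1 0 p16 1 1 0 1 0 0 1 1 0 0 1 1 0 1 1
p1 (pos 1,3,5,7,9,11,13,15,17,19,21,23,25,27,29,31): XOR of data positions = 0⊕0⊕0⊕1⊕0⊕1⊕0⊕1⊕0⊕0⊕1⊕0⊕1⊕0⊕1 = 0
p2 (pos 2,3,6,7,10,11,14,15,18,19,22,23,26,27,30,31): XOR of data positions = 0⊕1⊕0⊕0⊕0⊕1⊕0⊕1⊕0⊕0⊕1⊕0⊕1⊕1⊕1 = 1
p4 (pos 4,5,6,7,12,13,14,15,20,21,22,23,28,29,30,31): XOR of data positions = 0⊕1⊕0⊕0⊕1⊕1⊕0⊕1⊕0⊕0⊕1⊕1⊕0⊕1⊕1 = 0
p8 (pos 8,9,10,11,12,13,14,15,24,25,26,27,28,29,30,31): XOR of data positions = 1⊕0⊕0⊕0⊕1⊕1⊕0⊕1⊕0⊕0⊕1⊕1⊕0⊕1⊕1 = 0
p16 (pos 16,17,18,19,20,21,22,23,24,25,26,27,28,29,30,31): XOR of data positions = 1⊕1⊕0⊕1⊕0⊕0⊕1⊕1⊕0⊕0⊕1⊕1⊕0⊕1⊕1 = 1
Codeword: 0100010010001101110100110011011

0100010010001101110100110011011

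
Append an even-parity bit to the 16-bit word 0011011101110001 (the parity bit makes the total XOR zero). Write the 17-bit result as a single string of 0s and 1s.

XOR of the 16 data bits: 0⊕0⊕1⊕1⊕0⊕1⊕1⊕1⊕0⊕1⊕1⊕1⊕0⊕0⊕0⊕1 = 1
Parity bit = 1 (so all 17 bits XOR to 0).

00110111011100011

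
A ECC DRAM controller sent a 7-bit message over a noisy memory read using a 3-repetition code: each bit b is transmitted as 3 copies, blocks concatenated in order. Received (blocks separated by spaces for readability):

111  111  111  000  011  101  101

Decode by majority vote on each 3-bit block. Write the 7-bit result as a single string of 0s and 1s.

1110111

Block 1 (111): 3 ones → 1
Block 2 (111): 3 ones → 1
Block 3 (111): 3 ones → 1
Block 4 (000): 0 ones → 0
Block 5 (011): 2 ones → 1
Block 6 (101): 2 ones → 1
Block 7 (101): 2 ones → 1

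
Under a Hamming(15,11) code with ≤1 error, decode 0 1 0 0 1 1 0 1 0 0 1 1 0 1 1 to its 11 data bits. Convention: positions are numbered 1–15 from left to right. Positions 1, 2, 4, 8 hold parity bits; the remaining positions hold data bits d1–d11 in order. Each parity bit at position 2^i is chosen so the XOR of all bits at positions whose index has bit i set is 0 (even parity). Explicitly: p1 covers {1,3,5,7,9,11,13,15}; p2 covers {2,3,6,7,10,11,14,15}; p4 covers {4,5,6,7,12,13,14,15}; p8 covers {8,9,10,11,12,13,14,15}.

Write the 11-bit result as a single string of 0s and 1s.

s1 (pos 1,3,5,7,9,11,13,15): 0⊕0⊕1⊕0⊕0⊕1⊕0⊕1 = 1
s2 (pos 2,3,6,7,10,11,14,15): 1⊕0⊕1⊕0⊕0⊕1⊕1⊕1 = 1
s4 (pos 4,5,6,7,12,13,14,15): 0⊕1⊕1⊕0⊕1⊕0⊕1⊕1 = 1
s8 (pos 8,9,10,11,12,13,14,15): 1⊕0⊕0⊕1⊕1⊕0⊕1⊕1 = 1
Syndrome s8…s1 = 1111 → error at position 15.
Flip position 15: 010011010011011 → 010011010011010
Read data bits from positions 3,5,6,7,9,10,11,12,13,14,15: 01100011010

01100011010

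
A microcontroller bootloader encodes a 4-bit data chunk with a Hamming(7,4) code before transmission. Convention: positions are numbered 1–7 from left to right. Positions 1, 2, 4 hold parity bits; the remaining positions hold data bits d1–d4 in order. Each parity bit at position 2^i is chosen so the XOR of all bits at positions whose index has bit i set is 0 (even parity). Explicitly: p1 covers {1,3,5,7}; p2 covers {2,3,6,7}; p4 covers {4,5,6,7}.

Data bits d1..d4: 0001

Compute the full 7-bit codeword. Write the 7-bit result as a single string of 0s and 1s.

1101001

Place data at non-parity positions: p1 p2 0 p4 0 0 1
p1 (pos 1,3,5,7): XOR of data positions = 0⊕0⊕1 = 1
p2 (pos 2,3,6,7): XOR of data positions = 0⊕0⊕1 = 1
p4 (pos 4,5,6,7): XOR of data positions = 0⊕0⊕1 = 1
Codeword: 1101001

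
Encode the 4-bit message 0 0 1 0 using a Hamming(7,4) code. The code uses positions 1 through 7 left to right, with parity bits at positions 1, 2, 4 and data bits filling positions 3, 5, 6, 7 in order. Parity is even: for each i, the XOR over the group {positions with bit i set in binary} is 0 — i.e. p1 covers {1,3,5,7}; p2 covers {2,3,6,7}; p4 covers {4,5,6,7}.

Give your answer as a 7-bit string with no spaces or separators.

0101010

Place data at non-parity positions: p1 p2 0 p4 0 1 0
p1 (pos 1,3,5,7): XOR of data positions = 0⊕0⊕0 = 0
p2 (pos 2,3,6,7): XOR of data positions = 0⊕1⊕0 = 1
p4 (pos 4,5,6,7): XOR of data positions = 0⊕1⊕0 = 1
Codeword: 0101010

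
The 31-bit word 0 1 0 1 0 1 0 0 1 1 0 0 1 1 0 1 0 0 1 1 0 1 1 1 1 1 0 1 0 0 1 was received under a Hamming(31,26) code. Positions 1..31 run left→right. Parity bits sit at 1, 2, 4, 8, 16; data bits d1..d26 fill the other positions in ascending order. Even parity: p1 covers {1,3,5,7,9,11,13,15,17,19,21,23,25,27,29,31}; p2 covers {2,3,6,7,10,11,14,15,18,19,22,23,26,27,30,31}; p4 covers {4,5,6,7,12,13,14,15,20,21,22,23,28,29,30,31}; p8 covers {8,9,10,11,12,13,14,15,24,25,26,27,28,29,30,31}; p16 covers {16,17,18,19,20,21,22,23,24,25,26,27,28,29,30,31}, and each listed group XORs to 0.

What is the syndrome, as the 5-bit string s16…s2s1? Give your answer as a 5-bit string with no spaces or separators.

s1 (pos 1,3,5,7,9,11,13,15,17,19,21,23,25,27,29,31): 0⊕0⊕0⊕0⊕1⊕0⊕1⊕0⊕0⊕1⊕0⊕1⊕1⊕0⊕0⊕1 = 0
s2 (pos 2,3,6,7,10,11,14,15,18,19,22,23,26,27,30,31): 1⊕0⊕1⊕0⊕1⊕0⊕1⊕0⊕0⊕1⊕1⊕1⊕1⊕0⊕0⊕1 = 1
s4 (pos 4,5,6,7,12,13,14,15,20,21,22,23,28,29,30,31): 1⊕0⊕1⊕0⊕0⊕1⊕1⊕0⊕1⊕0⊕1⊕1⊕1⊕0⊕0⊕1 = 1
s8 (pos 8,9,10,11,12,13,14,15,24,25,26,27,28,29,30,31): 0⊕1⊕1⊕0⊕0⊕1⊕1⊕0⊕1⊕1⊕1⊕0⊕1⊕0⊕0⊕1 = 1
s16 (pos 16,17,18,19,20,21,22,23,24,25,26,27,28,29,30,31): 1⊕0⊕0⊕1⊕1⊕0⊕1⊕1⊕1⊕1⊕1⊕0⊕1⊕0⊕0⊕1 = 0
Syndrome s16…s1 = 01110 → error at position 14.

01110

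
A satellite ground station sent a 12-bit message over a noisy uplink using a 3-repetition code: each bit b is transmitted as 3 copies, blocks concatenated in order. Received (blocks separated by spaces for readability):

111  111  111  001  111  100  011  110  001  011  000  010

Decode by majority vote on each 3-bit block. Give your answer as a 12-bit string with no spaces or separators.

Block 1 (111): 3 ones → 1
Block 2 (111): 3 ones → 1
Block 3 (111): 3 ones → 1
Block 4 (001): 1 one → 0
Block 5 (111): 3 ones → 1
Block 6 (100): 1 one → 0
Block 7 (011): 2 ones → 1
Block 8 (110): 2 ones → 1
Block 9 (001): 1 one → 0
Block 10 (011): 2 ones → 1
Block 11 (000): 0 ones → 0
Block 12 (010): 1 one → 0

111010110100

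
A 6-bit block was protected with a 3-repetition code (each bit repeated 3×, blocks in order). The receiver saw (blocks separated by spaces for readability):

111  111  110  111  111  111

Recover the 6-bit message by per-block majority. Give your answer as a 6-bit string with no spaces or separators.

Block 1 (111): 3 ones → 1
Block 2 (111): 3 ones → 1
Block 3 (110): 2 ones → 1
Block 4 (111): 3 ones → 1
Block 5 (111): 3 ones → 1
Block 6 (111): 3 ones → 1

111111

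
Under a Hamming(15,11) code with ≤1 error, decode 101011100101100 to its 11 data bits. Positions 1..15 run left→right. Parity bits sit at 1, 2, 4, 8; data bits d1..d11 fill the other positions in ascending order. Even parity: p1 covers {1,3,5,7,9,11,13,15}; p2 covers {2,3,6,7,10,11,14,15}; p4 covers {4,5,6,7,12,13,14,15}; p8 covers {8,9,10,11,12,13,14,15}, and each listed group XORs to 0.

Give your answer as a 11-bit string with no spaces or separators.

11110101000

s1 (pos 1,3,5,7,9,11,13,15): 1⊕1⊕1⊕1⊕0⊕0⊕1⊕0 = 1
s2 (pos 2,3,6,7,10,11,14,15): 0⊕1⊕1⊕1⊕1⊕0⊕0⊕0 = 0
s4 (pos 4,5,6,7,12,13,14,15): 0⊕1⊕1⊕1⊕1⊕1⊕0⊕0 = 1
s8 (pos 8,9,10,11,12,13,14,15): 0⊕0⊕1⊕0⊕1⊕1⊕0⊕0 = 1
Syndrome s8…s1 = 1101 → error at position 13.
Flip position 13: 101011100101100 → 101011100101000
Read data bits from positions 3,5,6,7,9,10,11,12,13,14,15: 11110101000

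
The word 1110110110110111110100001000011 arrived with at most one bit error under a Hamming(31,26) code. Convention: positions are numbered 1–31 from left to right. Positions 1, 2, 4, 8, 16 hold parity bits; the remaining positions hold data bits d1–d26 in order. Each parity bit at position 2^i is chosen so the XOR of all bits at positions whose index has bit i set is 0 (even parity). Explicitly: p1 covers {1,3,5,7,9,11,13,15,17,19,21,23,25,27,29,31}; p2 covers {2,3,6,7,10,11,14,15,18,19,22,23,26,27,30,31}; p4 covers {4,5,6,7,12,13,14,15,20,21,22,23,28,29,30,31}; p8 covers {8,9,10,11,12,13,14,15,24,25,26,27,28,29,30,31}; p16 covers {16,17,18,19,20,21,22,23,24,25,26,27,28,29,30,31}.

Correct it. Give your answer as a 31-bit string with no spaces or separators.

1110110110110111110100001010011

s1 (pos 1,3,5,7,9,11,13,15,17,19,21,23,25,27,29,31): 1⊕1⊕1⊕0⊕1⊕1⊕0⊕1⊕1⊕0⊕0⊕0⊕1⊕0⊕0⊕1 = 1
s2 (pos 2,3,6,7,10,11,14,15,18,19,22,23,26,27,30,31): 1⊕1⊕1⊕0⊕0⊕1⊕1⊕1⊕1⊕0⊕0⊕0⊕0⊕0⊕1⊕1 = 1
s4 (pos 4,5,6,7,12,13,14,15,20,21,22,23,28,29,30,31): 0⊕1⊕1⊕0⊕1⊕0⊕1⊕1⊕1⊕0⊕0⊕0⊕0⊕0⊕1⊕1 = 0
s8 (pos 8,9,10,11,12,13,14,15,24,25,26,27,28,29,30,31): 1⊕1⊕0⊕1⊕1⊕0⊕1⊕1⊕0⊕1⊕0⊕0⊕0⊕0⊕1⊕1 = 1
s16 (pos 16,17,18,19,20,21,22,23,24,25,26,27,28,29,30,31): 1⊕1⊕1⊕0⊕1⊕0⊕0⊕0⊕0⊕1⊕0⊕0⊕0⊕0⊕1⊕1 = 1
Syndrome s16…s1 = 11011 → error at position 27.
Flip position 27: 1110110110110111110100001000011 → 1110110110110111110100001010011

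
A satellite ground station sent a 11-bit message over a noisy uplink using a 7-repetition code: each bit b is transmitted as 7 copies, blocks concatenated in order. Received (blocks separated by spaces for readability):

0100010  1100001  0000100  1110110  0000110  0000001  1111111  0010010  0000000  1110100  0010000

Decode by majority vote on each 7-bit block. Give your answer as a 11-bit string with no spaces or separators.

00010010010

Block 1 (0100010): 2 ones → 0
Block 2 (1100001): 3 ones → 0
Block 3 (0000100): 1 one → 0
Block 4 (1110110): 5 ones → 1
Block 5 (0000110): 2 ones → 0
Block 6 (0000001): 1 one → 0
Block 7 (1111111): 7 ones → 1
Block 8 (0010010): 2 ones → 0
Block 9 (0000000): 0 ones → 0
Block 10 (1110100): 4 ones → 1
Block 11 (0010000): 1 one → 0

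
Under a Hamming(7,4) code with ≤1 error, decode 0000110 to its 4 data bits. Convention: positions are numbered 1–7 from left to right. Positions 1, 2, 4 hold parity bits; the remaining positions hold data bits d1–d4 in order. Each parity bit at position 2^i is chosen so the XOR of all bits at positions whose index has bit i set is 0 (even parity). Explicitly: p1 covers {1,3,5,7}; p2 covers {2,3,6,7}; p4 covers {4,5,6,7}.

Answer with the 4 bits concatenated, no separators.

1110

s1 (pos 1,3,5,7): 0⊕0⊕1⊕0 = 1
s2 (pos 2,3,6,7): 0⊕0⊕1⊕0 = 1
s4 (pos 4,5,6,7): 0⊕1⊕1⊕0 = 0
Syndrome s4…s1 = 011 → error at position 3.
Flip position 3: 0000110 → 0010110
Read data bits from positions 3,5,6,7: 1110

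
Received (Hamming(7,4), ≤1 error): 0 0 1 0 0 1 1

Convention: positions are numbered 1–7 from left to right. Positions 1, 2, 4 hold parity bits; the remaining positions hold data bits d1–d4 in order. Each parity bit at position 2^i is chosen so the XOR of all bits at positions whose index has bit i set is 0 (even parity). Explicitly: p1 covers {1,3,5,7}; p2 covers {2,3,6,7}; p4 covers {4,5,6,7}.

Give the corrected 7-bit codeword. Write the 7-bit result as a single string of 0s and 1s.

s1 (pos 1,3,5,7): 0⊕1⊕0⊕1 = 0
s2 (pos 2,3,6,7): 0⊕1⊕1⊕1 = 1
s4 (pos 4,5,6,7): 0⊕0⊕1⊕1 = 0
Syndrome s4…s1 = 010 → error at position 2.
Flip position 2: 0010011 → 0110011

0110011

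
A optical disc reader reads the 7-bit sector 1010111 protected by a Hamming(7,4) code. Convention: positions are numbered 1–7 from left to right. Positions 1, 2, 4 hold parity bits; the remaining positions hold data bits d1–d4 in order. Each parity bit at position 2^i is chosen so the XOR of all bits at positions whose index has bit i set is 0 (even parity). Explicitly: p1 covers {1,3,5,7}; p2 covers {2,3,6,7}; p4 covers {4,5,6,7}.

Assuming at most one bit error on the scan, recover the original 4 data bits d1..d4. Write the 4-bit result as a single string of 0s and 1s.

1101

s1 (pos 1,3,5,7): 1⊕1⊕1⊕1 = 0
s2 (pos 2,3,6,7): 0⊕1⊕1⊕1 = 1
s4 (pos 4,5,6,7): 0⊕1⊕1⊕1 = 1
Syndrome s4…s1 = 110 → error at position 6.
Flip position 6: 1010111 → 1010101
Read data bits from positions 3,5,6,7: 1101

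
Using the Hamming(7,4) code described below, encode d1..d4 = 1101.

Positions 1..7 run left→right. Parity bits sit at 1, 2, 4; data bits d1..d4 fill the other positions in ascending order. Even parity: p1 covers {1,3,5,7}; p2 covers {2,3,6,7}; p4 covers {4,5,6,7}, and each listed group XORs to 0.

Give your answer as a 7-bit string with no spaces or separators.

1010101

Place data at non-parity positions: p1 p2 1 p4 1 0 1
p1 (pos 1,3,5,7): XOR of data positions = 1⊕1⊕1 = 1
p2 (pos 2,3,6,7): XOR of data positions = 1⊕0⊕1 = 0
p4 (pos 4,5,6,7): XOR of data positions = 1⊕0⊕1 = 0
Codeword: 1010101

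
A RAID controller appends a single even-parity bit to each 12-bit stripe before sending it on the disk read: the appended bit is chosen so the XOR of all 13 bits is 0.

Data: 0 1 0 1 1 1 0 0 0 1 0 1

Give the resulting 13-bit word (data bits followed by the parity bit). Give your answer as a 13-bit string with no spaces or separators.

0101110001010

XOR of the 12 data bits: 0⊕1⊕0⊕1⊕1⊕1⊕0⊕0⊕0⊕1⊕0⊕1 = 0
Parity bit = 0 (so all 13 bits XOR to 0).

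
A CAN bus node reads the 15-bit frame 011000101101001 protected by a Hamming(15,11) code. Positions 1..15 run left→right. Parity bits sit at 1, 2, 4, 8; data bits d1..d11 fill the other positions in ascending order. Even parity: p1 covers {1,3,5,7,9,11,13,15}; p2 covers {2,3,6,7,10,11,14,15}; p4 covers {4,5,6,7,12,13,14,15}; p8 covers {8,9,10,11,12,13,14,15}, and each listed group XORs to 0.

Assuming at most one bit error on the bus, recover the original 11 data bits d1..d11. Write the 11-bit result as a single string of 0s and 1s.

s1 (pos 1,3,5,7,9,11,13,15): 0⊕1⊕0⊕1⊕1⊕0⊕0⊕1 = 0
s2 (pos 2,3,6,7,10,11,14,15): 1⊕1⊕0⊕1⊕1⊕0⊕0⊕1 = 1
s4 (pos 4,5,6,7,12,13,14,15): 0⊕0⊕0⊕1⊕1⊕0⊕0⊕1 = 1
s8 (pos 8,9,10,11,12,13,14,15): 0⊕1⊕1⊕0⊕1⊕0⊕0⊕1 = 0
Syndrome s8…s1 = 0110 → error at position 6.
Flip position 6: 011000101101001 → 011001101101001
Read data bits from positions 3,5,6,7,9,10,11,12,13,14,15: 10111101001

10111101001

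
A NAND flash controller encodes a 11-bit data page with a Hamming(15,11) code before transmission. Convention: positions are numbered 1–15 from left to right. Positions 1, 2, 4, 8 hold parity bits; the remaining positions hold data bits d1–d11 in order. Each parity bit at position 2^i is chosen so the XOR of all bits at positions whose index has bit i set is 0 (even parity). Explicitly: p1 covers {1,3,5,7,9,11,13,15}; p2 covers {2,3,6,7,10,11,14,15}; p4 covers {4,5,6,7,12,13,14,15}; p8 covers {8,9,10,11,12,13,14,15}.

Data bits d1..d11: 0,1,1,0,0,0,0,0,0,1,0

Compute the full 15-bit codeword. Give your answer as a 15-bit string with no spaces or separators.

Place data at non-parity positions: p1 p2 0 p4 1 1 0 p8 0 0 0 0 0 1 0
p1 (pos 1,3,5,7,9,11,13,15): XOR of data positions = 0⊕1⊕0⊕0⊕0⊕0⊕0 = 1
p2 (pos 2,3,6,7,10,11,14,15): XOR of data positions = 0⊕1⊕0⊕0⊕0⊕1⊕0 = 0
p4 (pos 4,5,6,7,12,13,14,15): XOR of data positions = 1⊕1⊕0⊕0⊕0⊕1⊕0 = 1
p8 (pos 8,9,10,11,12,13,14,15): XOR of data positions = 0⊕0⊕0⊕0⊕0⊕1⊕0 = 1
Codeword: 100111010000010

100111010000010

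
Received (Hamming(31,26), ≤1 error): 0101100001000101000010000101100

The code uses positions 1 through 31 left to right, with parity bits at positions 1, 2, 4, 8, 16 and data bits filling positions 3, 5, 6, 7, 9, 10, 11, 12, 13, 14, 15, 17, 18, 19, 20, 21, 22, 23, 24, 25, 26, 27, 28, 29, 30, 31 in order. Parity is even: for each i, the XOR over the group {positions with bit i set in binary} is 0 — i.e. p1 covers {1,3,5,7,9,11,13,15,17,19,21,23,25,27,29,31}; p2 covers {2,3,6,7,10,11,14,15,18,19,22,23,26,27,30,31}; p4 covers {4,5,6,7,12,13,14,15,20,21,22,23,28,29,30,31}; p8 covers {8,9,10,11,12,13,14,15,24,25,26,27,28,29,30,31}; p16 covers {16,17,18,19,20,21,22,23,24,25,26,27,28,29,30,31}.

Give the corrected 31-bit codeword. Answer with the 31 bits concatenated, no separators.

0101100001000101000010001101100

s1 (pos 1,3,5,7,9,11,13,15,17,19,21,23,25,27,29,31): 0⊕0⊕1⊕0⊕0⊕0⊕0⊕0⊕0⊕0⊕1⊕0⊕0⊕0⊕1⊕0 = 1
s2 (pos 2,3,6,7,10,11,14,15,18,19,22,23,26,27,30,31): 1⊕0⊕0⊕0⊕1⊕0⊕1⊕0⊕0⊕0⊕0⊕0⊕1⊕0⊕0⊕0 = 0
s4 (pos 4,5,6,7,12,13,14,15,20,21,22,23,28,29,30,31): 1⊕1⊕0⊕0⊕0⊕0⊕1⊕0⊕0⊕1⊕0⊕0⊕1⊕1⊕0⊕0 = 0
s8 (pos 8,9,10,11,12,13,14,15,24,25,26,27,28,29,30,31): 0⊕0⊕1⊕0⊕0⊕0⊕1⊕0⊕0⊕0⊕1⊕0⊕1⊕1⊕0⊕0 = 1
s16 (pos 16,17,18,19,20,21,22,23,24,25,26,27,28,29,30,31): 1⊕0⊕0⊕0⊕0⊕1⊕0⊕0⊕0⊕0⊕1⊕0⊕1⊕1⊕0⊕0 = 1
Syndrome s16…s1 = 11001 → error at position 25.
Flip position 25: 0101100001000101000010000101100 → 0101100001000101000010001101100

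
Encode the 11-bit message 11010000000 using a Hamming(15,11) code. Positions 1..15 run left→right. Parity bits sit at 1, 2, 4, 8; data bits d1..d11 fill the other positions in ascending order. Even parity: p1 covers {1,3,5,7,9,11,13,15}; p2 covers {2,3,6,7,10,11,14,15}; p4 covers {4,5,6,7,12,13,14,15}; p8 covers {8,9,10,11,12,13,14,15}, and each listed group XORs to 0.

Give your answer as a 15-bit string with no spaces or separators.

Place data at non-parity positions: p1 p2 1 p4 1 0 1 p8 0 0 0 0 0 0 0
p1 (pos 1,3,5,7,9,11,13,15): XOR of data positions = 1⊕1⊕1⊕0⊕0⊕0⊕0 = 1
p2 (pos 2,3,6,7,10,11,14,15): XOR of data positions = 1⊕0⊕1⊕0⊕0⊕0⊕0 = 0
p4 (pos 4,5,6,7,12,13,14,15): XOR of data positions = 1⊕0⊕1⊕0⊕0⊕0⊕0 = 0
p8 (pos 8,9,10,11,12,13,14,15): XOR of data positions = 0⊕0⊕0⊕0⊕0⊕0⊕0 = 0
Codeword: 101010100000000

101010100000000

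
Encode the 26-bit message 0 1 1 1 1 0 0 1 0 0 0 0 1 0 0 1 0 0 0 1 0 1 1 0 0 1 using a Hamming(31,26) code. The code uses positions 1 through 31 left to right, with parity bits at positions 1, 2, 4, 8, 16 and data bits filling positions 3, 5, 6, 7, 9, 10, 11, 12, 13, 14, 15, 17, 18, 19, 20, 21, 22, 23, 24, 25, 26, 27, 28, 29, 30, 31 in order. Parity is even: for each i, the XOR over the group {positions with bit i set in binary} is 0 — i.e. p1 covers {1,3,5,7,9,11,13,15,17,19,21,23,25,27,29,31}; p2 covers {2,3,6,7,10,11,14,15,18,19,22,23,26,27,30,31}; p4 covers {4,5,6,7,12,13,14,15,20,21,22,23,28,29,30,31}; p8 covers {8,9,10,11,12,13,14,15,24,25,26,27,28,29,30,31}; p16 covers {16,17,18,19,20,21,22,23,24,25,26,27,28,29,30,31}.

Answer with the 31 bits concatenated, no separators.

Place data at non-parity positions: p1 p2 0 p4 1 1 1 p8 1 0 0 1 0 0 0 p16 0 1 0 0 1 0 0 0 1 0 1 1 0 0 1
p1 (pos 1,3,5,7,9,11,13,15,17,19,21,23,25,27,29,31): XOR of data positions = 0⊕1⊕1⊕1⊕0⊕0⊕0⊕0⊕0⊕1⊕0⊕1⊕1⊕0⊕1 = 1
p2 (pos 2,3,6,7,10,11,14,15,18,19,22,23,26,27,30,31): XOR of data positions = 0⊕1⊕1⊕0⊕0⊕0⊕0⊕1⊕0⊕0⊕0⊕0⊕1⊕0⊕1 = 1
p4 (pos 4,5,6,7,12,13,14,15,20,21,22,23,28,29,30,31): XOR of data positions = 1⊕1⊕1⊕1⊕0⊕0⊕0⊕0⊕1⊕0⊕0⊕1⊕0⊕0⊕1 = 1
p8 (pos 8,9,10,11,12,13,14,15,24,25,26,27,28,29,30,31): XOR of data positions = 1⊕0⊕0⊕1⊕0⊕0⊕0⊕0⊕1⊕0⊕1⊕1⊕0⊕0⊕1 = 0
p16 (pos 16,17,18,19,20,21,22,23,24,25,26,27,28,29,30,31): XOR of data positions = 0⊕1⊕0⊕0⊕1⊕0⊕0⊕0⊕1⊕0⊕1⊕1⊕0⊕0⊕1 = 0
Codeword: 1101111010010000010010001011001

1101111010010000010010001011001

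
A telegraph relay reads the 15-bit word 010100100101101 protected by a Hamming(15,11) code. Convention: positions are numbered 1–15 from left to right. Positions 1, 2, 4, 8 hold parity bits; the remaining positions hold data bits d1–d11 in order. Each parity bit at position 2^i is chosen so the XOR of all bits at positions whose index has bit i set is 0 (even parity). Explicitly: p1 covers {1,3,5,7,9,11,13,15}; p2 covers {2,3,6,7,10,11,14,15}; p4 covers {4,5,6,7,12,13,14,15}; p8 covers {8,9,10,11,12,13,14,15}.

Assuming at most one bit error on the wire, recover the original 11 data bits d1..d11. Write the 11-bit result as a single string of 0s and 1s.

s1 (pos 1,3,5,7,9,11,13,15): 0⊕0⊕0⊕1⊕0⊕0⊕1⊕1 = 1
s2 (pos 2,3,6,7,10,11,14,15): 1⊕0⊕0⊕1⊕1⊕0⊕0⊕1 = 0
s4 (pos 4,5,6,7,12,13,14,15): 1⊕0⊕0⊕1⊕1⊕1⊕0⊕1 = 1
s8 (pos 8,9,10,11,12,13,14,15): 0⊕0⊕1⊕0⊕1⊕1⊕0⊕1 = 0
Syndrome s8…s1 = 0101 → error at position 5.
Flip position 5: 010100100101101 → 010110100101101
Read data bits from positions 3,5,6,7,9,10,11,12,13,14,15: 01010101101

01010101101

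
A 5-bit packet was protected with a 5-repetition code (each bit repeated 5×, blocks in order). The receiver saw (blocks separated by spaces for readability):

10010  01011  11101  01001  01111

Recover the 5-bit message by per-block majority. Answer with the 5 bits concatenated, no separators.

Block 1 (10010): 2 ones → 0
Block 2 (01011): 3 ones → 1
Block 3 (11101): 4 ones → 1
Block 4 (01001): 2 ones → 0
Block 5 (01111): 4 ones → 1

01101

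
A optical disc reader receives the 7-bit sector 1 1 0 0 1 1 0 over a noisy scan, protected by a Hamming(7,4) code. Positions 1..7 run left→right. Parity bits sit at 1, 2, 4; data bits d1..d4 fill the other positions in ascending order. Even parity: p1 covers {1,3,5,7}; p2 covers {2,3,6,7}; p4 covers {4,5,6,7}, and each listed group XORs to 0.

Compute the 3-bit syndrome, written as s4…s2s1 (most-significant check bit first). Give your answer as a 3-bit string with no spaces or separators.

s1 (pos 1,3,5,7): 1⊕0⊕1⊕0 = 0
s2 (pos 2,3,6,7): 1⊕0⊕1⊕0 = 0
s4 (pos 4,5,6,7): 0⊕1⊕1⊕0 = 0
Syndrome s4…s1 = 000 → no error.

000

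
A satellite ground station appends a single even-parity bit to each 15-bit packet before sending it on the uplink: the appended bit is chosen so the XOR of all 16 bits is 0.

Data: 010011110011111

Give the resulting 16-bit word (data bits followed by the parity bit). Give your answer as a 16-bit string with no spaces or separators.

XOR of the 15 data bits: 0⊕1⊕0⊕0⊕1⊕1⊕1⊕1⊕0⊕0⊕1⊕1⊕1⊕1⊕1 = 0
Parity bit = 0 (so all 16 bits XOR to 0).

0100111100111110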